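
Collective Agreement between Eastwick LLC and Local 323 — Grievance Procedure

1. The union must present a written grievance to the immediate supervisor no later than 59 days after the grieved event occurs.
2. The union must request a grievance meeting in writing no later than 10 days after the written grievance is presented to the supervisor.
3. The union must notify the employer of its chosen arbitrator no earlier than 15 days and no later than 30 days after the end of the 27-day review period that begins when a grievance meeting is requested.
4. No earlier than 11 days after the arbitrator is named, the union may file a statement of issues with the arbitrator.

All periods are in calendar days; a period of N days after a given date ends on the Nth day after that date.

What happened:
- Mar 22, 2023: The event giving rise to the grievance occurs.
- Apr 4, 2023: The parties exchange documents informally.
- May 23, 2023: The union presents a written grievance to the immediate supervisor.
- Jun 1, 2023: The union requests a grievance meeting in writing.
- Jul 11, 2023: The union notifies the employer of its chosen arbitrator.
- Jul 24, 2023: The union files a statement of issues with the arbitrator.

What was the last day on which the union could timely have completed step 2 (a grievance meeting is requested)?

Jun 2, 2023

Step 2 runs from May 23, 2023, when the written grievance is presented to the supervisor. 10 days after May 23, 2023 is Jun 2, 2023.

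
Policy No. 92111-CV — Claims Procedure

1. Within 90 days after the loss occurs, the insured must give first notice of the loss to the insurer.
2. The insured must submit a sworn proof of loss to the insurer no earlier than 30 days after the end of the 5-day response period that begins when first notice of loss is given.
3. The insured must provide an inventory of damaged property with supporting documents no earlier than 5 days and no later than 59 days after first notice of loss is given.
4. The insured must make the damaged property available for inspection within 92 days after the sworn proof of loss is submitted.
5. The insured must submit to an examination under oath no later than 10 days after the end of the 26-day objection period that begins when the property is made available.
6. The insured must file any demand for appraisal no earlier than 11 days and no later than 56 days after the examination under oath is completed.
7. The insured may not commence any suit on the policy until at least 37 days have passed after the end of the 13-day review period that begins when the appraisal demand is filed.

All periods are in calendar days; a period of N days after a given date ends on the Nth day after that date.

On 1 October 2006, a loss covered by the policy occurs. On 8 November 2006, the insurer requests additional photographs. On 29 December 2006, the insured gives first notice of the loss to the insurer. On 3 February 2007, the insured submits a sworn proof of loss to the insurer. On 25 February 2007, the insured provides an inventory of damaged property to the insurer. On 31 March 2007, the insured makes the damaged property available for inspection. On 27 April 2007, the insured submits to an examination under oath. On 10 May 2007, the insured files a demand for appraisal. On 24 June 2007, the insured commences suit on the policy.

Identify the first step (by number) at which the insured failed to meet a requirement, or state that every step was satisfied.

Step 7

Step 1: 90 days after 1 October 2006 (when the loss occurs) is 30 December 2006; done 29 December 2006 — timely.
Step 2: the earliest permitted date is 30 days after 3 January 2007 (end of the 5-day response period, which began when first notice of loss is given on 29 December 2006), i.e. 2 February 2007; 3 February 2007 is on or after that date.
Step 3: the window is 5–59 days after 29 December 2006 (when first notice of loss is given), so 3 January 2007 through 26 February 2007; 25 February 2007 falls inside that range.
Step 4: 92 days after 3 February 2007 (when the sworn proof of loss is submitted) is 6 May 2007; completed 31 March 2007, before the deadline.
Step 5: 10 days after 26 April 2007 (end of the 26-day objection period, which began when the property is made available on 31 March 2007) is 6 May 2007; completed 27 April 2007, before the deadline.
Step 6: the window is 11–56 days after 27 April 2007 (when the examination under oath is completed), so 8 May 2007 through 22 June 2007; done 10 May 2007, which is between those dates.
Step 7: the earliest permitted date is 37 days after 23 May 2007 (end of the 13-day review period, which began when the appraisal demand is filed on 10 May 2007), i.e. 29 June 2007; done 24 June 2007 — 5 days too early.
That is the first point of non-compliance.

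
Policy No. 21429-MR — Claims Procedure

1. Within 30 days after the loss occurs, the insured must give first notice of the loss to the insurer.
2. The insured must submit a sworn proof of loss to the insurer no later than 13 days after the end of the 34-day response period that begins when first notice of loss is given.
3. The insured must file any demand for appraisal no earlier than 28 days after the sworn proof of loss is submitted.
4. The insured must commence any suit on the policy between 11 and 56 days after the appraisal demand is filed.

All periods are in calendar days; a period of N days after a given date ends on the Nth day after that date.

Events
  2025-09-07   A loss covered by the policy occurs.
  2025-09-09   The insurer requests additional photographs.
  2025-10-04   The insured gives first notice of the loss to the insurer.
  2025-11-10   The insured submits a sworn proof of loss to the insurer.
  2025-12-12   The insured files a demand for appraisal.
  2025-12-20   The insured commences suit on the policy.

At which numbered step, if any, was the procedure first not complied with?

(1) due by 2025-09-07 + 30 days = 2025-10-07; done 2025-10-04 — timely.
(2) due by 2025-11-07 + 13 days = 2025-11-20; completed 2025-11-10, before the deadline.
(3) permitted from 2025-11-10 + 28 days = 2025-12-08 onward; 2025-12-12 is on or after that date.
(4) the permitted window runs from 2025-12-12 + 11 = 2025-12-23 to 2025-12-12 + 56 = 2026-02-06; 2025-12-20 is 3 days too early.
The procedure was therefore not followed at step 4.

Step 4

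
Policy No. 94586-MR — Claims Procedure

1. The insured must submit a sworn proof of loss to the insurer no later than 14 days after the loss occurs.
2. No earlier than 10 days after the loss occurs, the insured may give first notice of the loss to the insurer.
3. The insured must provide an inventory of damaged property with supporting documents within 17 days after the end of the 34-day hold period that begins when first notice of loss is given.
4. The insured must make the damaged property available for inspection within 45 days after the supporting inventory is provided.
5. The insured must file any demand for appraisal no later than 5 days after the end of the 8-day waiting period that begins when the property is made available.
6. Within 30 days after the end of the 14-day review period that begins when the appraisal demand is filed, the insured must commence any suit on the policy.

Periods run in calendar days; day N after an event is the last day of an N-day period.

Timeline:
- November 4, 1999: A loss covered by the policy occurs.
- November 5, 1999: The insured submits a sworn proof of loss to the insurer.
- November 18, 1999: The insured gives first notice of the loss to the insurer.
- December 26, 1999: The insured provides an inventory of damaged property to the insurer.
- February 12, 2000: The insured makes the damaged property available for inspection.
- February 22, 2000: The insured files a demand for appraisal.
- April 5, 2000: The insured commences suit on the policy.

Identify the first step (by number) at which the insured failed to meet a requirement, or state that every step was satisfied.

Step 4

Step 1: 14 days after November 4, 1999 (when the loss occurs) is November 18, 1999; November 5, 1999 is within that limit.
Step 2: the earliest permitted date is 10 days after November 4, 1999 (when the loss occurs), i.e. November 14, 1999; November 18, 1999 is on or after that date.
Step 3: 17 days after December 22, 1999 (end of the 34-day hold period, which began when first notice of loss is given on November 18, 1999) is January 8, 2000; done December 26, 1999 — timely.
Step 4: 45 days after December 26, 1999 (when the supporting inventory is provided) is February 9, 2000; done February 12, 2000 — 3 days late.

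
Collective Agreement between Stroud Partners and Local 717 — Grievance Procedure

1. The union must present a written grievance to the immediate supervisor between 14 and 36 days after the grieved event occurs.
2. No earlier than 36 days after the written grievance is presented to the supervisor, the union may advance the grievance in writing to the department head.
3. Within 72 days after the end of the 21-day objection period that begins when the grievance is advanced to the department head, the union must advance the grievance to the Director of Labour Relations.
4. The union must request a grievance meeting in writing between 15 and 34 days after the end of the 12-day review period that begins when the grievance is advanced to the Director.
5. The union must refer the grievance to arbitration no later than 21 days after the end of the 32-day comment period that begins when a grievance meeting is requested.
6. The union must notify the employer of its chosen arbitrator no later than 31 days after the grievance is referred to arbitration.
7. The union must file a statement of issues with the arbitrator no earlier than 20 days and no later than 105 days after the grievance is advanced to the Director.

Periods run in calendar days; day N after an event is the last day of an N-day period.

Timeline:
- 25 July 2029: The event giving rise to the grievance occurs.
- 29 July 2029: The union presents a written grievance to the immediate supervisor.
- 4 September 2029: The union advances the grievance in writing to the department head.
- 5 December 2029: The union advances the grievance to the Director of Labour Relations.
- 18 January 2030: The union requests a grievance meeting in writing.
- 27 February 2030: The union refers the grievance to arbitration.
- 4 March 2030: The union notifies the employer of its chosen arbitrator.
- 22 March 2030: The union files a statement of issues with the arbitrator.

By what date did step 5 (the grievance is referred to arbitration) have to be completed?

12 March 2030

A grievance meeting is requested on 18 January 2030; the 32-day comment period therefore ends 19 February 2030, and step 5 runs from that date. 21 days after 19 February 2030 is 12 March 2030.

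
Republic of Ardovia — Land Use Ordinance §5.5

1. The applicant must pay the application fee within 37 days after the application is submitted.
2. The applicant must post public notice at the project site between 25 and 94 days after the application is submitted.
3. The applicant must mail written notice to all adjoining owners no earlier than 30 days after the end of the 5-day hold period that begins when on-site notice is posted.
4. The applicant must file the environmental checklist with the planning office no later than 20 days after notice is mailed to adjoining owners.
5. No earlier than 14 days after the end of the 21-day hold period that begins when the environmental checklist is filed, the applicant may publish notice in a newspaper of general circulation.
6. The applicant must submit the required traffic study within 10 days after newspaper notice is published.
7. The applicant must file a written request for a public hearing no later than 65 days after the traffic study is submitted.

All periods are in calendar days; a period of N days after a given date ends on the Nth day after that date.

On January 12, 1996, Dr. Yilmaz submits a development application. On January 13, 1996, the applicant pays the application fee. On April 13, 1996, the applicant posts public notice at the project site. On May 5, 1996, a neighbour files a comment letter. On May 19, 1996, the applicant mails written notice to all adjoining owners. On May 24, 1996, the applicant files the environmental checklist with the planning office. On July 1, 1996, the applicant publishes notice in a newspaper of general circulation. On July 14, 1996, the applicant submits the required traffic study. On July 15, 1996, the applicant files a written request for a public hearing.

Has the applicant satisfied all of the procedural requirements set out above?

No

Step 1 — counting 37 days from January 12, 1996 (when the application is submitted) gives a deadline of February 18, 1996; January 13, 1996 is within that limit.
Step 2 — 25 and 94 days from January 12, 1996 (when the application is submitted) are February 6, 1996 and April 15, 1996 respectively; April 13, 1996 falls inside that range.
Step 3 — must wait 30 days from April 18, 1996 (end of the 5-day hold period, which began when on-site notice is posted on April 13, 1996), so not before May 18, 1996; done May 19, 1996, after the minimum wait.
Step 4 — counting 20 days from May 19, 1996 (when notice is mailed to adjoining owners) gives a deadline of June 8, 1996; May 24, 1996 is within that limit.
Step 5 — must wait 14 days from June 14, 1996 (end of the 21-day hold period, which began when the environmental checklist is filed on May 24, 1996), so not before June 28, 1996; done July 1, 1996, after the minimum wait.
Step 6 — counting 10 days from July 1, 1996 (when newspaper notice is published) gives a deadline of July 11, 1996; done July 14, 1996 — 3 days late.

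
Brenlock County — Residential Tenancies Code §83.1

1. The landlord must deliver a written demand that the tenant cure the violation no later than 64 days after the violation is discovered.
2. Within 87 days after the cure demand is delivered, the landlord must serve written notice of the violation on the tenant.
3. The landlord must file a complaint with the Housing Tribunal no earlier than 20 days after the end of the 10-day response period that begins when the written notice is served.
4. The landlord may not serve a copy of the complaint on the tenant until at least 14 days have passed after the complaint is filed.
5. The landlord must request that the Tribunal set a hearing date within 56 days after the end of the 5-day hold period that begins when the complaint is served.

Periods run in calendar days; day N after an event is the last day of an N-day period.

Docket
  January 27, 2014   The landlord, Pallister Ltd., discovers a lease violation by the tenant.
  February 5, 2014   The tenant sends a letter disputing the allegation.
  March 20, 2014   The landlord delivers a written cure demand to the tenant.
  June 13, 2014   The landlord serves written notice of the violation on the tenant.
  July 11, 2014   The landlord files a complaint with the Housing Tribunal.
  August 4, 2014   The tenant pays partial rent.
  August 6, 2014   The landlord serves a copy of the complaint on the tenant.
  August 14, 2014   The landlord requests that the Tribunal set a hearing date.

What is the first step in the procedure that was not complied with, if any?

Step 1: 64 days after January 27, 2014 (when the violation is discovered) is April 1, 2014; completed March 20, 2014, before the deadline.
Step 2: 87 days after March 20, 2014 (when the cure demand is delivered) is June 15, 2014; June 13, 2014 is within that limit.
Step 3: the earliest permitted date is 20 days after June 23, 2014 (end of the 10-day response period, which began when the written notice is served on June 13, 2014), i.e. July 13, 2014; done July 11, 2014 — 2 days too early.
The procedure was therefore not followed at step 3.

Step 3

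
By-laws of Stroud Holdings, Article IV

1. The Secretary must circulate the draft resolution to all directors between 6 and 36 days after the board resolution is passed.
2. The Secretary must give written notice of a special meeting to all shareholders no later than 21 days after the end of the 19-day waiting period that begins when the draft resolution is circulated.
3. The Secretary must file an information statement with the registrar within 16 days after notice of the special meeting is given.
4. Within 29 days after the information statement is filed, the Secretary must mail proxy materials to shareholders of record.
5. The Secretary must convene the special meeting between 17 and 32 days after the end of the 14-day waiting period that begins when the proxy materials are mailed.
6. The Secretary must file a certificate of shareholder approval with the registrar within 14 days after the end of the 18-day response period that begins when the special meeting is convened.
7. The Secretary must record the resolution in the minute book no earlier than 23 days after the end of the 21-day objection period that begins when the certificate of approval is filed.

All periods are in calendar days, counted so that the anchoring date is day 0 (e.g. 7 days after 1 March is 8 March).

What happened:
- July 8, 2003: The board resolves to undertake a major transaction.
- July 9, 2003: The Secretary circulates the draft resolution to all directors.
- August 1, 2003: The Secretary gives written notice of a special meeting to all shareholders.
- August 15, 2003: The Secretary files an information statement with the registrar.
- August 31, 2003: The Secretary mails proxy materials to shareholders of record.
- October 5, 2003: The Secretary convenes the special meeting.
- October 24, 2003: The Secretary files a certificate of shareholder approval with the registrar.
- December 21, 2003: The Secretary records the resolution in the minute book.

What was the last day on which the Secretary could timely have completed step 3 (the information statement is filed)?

Step 3 runs from August 1, 2003, when notice of the special meeting is given. 16 days after August 1, 2003 is August 17, 2003.

August 17, 2003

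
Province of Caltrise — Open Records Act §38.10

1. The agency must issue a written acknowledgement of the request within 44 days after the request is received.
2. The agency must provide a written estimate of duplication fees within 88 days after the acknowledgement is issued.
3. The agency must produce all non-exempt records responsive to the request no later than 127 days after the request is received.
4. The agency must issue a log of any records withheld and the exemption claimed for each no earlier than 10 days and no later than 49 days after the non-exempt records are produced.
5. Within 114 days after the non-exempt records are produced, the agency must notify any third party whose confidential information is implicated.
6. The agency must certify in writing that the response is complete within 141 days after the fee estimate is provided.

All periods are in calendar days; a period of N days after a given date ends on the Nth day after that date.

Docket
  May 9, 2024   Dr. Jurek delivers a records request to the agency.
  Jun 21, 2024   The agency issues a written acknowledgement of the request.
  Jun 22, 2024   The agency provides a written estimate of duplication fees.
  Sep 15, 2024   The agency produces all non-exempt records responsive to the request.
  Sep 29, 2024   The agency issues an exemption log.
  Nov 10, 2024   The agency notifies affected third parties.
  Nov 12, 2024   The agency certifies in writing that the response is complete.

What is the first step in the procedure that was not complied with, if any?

Step 1 — counting 44 days from May 9, 2024 (when the request is received) gives a deadline of Jun 22, 2024; completed Jun 21, 2024, before the deadline.
Step 2 — counting 88 days from Jun 21, 2024 (when the acknowledgement is issued) gives a deadline of Sep 17, 2024; done Jun 22, 2024 — timely.
Step 3 — counting 127 days from May 9, 2024 (when the request is received) gives a deadline of Sep 13, 2024; Sep 15, 2024 misses that deadline by 2 days.
The procedure was therefore not followed at step 3.

Step 3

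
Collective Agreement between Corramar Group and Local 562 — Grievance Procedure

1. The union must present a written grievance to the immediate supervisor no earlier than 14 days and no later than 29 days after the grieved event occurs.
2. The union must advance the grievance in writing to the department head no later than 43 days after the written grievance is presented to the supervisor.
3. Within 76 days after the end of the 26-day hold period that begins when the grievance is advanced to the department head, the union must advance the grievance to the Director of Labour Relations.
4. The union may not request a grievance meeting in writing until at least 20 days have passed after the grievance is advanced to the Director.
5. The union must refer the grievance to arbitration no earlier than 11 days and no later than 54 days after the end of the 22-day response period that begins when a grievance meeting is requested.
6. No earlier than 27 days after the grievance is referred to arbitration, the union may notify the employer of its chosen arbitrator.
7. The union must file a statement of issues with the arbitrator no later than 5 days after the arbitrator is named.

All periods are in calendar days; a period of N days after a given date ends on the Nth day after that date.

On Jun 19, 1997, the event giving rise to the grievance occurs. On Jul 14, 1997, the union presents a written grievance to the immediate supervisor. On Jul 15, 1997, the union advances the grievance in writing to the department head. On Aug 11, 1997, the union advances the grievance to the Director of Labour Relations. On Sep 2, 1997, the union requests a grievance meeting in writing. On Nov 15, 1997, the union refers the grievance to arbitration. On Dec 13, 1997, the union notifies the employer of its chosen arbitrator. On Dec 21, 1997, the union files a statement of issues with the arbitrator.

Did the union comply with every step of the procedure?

Step 1 — 14 and 29 days from Jun 19, 1997 (when the grieved event occurs) are Jul 3, 1997 and Jul 18, 1997 respectively; Jul 14, 1997 falls inside that range.
Step 2 — counting 43 days from Jul 14, 1997 (when the written grievance is presented to the supervisor) gives a deadline of Aug 26, 1997; completed Jul 15, 1997, before the deadline.
Step 3 — counting 76 days from Aug 10, 1997 (end of the 26-day hold period, which began when the grievance is advanced to the department head on Jul 15, 1997) gives a deadline of Oct 25, 1997; completed Aug 11, 1997, before the deadline.
Step 4 — must wait 20 days from Aug 11, 1997 (when the grievance is advanced to the Director), so not before Aug 31, 1997; done Sep 2, 1997 — permitted.
Step 5 — 11 and 54 days from Sep 24, 1997 (end of the 22-day response period, which began when a grievance meeting is requested on Sep 2, 1997) are Oct 5, 1997 and Nov 17, 1997 respectively; done Nov 15, 1997, which is between those dates.
Step 6 — must wait 27 days from Nov 15, 1997 (when the grievance is referred to arbitration), so not before Dec 12, 1997; Dec 13, 1997 is on or after that date.
Step 7 — counting 5 days from Dec 13, 1997 (when the arbitrator is named) gives a deadline of Dec 18, 1997; Dec 21, 1997 misses that deadline by 3 days.

No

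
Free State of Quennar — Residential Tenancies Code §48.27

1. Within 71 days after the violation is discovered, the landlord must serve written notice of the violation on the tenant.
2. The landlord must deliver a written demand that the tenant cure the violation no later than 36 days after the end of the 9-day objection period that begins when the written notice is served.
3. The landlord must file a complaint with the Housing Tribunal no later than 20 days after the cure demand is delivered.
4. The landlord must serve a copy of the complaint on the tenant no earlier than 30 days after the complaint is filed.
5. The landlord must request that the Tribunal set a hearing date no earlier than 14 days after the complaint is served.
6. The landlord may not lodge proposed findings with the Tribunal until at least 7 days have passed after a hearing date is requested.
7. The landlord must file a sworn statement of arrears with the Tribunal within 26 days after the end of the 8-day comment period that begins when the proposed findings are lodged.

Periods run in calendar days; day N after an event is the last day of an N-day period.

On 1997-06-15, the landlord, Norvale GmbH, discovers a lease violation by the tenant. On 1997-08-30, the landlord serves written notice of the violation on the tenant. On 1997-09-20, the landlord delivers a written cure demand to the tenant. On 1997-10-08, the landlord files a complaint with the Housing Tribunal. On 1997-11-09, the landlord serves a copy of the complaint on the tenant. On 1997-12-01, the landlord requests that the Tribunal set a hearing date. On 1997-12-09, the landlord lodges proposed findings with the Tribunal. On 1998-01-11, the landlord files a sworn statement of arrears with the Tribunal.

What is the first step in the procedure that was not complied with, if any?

Step 1

Step 1: 71 days after 1997-06-15 (when the violation is discovered) is 1997-08-25; 1997-08-30 misses that deadline by 5 days.
The procedure was therefore not followed at step 1.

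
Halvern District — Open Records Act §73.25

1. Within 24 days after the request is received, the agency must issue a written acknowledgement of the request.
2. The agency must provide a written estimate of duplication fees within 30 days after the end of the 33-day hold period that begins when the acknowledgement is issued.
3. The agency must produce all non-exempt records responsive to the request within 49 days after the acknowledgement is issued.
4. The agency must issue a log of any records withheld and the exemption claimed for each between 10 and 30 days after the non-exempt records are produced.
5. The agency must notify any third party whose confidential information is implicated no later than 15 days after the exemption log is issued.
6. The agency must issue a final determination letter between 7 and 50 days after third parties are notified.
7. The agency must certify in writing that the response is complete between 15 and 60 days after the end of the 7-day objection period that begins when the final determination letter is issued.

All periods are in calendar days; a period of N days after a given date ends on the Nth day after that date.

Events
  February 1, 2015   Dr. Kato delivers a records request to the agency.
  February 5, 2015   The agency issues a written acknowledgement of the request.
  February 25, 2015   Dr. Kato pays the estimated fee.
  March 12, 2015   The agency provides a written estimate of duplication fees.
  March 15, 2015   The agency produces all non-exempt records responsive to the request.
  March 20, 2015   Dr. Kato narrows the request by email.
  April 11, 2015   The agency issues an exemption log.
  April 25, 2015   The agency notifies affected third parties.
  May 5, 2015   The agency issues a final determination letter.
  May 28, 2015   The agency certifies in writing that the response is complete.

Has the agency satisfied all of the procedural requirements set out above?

Step 1: 24 days after February 1, 2015 (when the request is received) is February 25, 2015; completed February 5, 2015, before the deadline.
Step 2: 30 days after March 10, 2015 (end of the 33-day hold period, which began when the acknowledgement is issued on February 5, 2015) is April 9, 2015; March 12, 2015 is within that limit.
Step 3: 49 days after February 5, 2015 (when the acknowledgement is issued) is March 26, 2015; done March 15, 2015 — timely.
Step 4: the window is 10–30 days after March 15, 2015 (when the non-exempt records are produced), so March 25, 2015 through April 14, 2015; done April 11, 2015, which is between those dates.
Step 5: 15 days after April 11, 2015 (when the exemption log is issued) is April 26, 2015; completed April 25, 2015, before the deadline.
Step 6: the window is 7–50 days after April 25, 2015 (when third parties are notified), so May 2, 2015 through June 14, 2015; done May 5, 2015, which is between those dates.
Step 7: the window is 15–60 days after May 12, 2015 (end of the 7-day objection period, which began when the final determination letter is issued on May 5, 2015), so May 27, 2015 through July 11, 2015; done May 28, 2015 — within the window.

Yes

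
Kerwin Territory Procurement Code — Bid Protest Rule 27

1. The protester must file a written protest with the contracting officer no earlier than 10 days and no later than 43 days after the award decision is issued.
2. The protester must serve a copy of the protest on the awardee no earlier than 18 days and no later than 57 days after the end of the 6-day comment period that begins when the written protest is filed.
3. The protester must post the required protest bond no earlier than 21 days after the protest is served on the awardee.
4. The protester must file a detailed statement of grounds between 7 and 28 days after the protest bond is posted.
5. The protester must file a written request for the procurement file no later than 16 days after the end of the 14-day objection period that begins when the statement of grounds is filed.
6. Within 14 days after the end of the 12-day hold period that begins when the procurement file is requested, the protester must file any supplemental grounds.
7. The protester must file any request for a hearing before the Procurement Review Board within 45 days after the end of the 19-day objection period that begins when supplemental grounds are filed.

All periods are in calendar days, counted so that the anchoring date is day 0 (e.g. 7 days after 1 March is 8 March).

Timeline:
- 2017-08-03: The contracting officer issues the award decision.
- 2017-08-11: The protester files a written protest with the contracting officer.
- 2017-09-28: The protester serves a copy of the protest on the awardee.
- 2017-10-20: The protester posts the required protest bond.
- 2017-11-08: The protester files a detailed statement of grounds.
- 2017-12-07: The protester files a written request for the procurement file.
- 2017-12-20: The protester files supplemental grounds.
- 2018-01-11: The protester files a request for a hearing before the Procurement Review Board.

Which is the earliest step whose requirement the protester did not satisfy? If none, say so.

Step 1

(1) the permitted window runs from 2017-08-03 + 10 = 2017-08-13 to 2017-08-03 + 43 = 2017-09-15; done 2017-08-11 — 2 days before the window opened.
The procedure was therefore not followed at step 1.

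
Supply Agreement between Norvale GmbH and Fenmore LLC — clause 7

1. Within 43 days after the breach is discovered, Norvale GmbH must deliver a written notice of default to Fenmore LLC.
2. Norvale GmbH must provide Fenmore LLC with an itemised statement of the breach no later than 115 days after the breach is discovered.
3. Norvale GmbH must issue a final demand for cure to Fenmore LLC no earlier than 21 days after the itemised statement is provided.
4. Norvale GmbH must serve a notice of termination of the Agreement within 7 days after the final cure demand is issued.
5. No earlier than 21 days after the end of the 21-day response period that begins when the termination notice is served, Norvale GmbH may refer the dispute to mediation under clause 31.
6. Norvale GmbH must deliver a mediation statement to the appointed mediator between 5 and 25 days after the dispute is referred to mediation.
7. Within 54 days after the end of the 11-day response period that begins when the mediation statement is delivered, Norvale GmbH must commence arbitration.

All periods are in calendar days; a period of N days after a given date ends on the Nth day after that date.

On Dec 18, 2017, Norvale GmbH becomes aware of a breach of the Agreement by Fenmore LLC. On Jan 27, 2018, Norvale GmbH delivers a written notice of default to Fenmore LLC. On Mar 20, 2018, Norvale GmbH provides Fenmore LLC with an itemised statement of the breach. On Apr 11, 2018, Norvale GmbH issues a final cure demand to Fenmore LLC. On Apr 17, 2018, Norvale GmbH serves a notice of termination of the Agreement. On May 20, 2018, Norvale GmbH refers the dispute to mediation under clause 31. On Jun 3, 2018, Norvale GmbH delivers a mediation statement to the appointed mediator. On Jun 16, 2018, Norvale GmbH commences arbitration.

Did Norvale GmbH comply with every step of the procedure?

(1) due by Dec 18, 2017 + 43 days = Jan 30, 2018; completed Jan 27, 2018, before the deadline.
(2) due by Dec 18, 2017 + 115 days = Apr 12, 2018; done Mar 20, 2018 — timely.
(3) permitted from Mar 20, 2018 + 21 days = Apr 10, 2018 onward; done Apr 11, 2018 — permitted.
(4) due by Apr 11, 2018 + 7 days = Apr 18, 2018; completed Apr 17, 2018, before the deadline.
(5) permitted from May 8, 2018 + 21 days = May 29, 2018 onward; acted on May 20, 2018, 9 days prematurely.
The procedure was therefore not followed at step 5.

No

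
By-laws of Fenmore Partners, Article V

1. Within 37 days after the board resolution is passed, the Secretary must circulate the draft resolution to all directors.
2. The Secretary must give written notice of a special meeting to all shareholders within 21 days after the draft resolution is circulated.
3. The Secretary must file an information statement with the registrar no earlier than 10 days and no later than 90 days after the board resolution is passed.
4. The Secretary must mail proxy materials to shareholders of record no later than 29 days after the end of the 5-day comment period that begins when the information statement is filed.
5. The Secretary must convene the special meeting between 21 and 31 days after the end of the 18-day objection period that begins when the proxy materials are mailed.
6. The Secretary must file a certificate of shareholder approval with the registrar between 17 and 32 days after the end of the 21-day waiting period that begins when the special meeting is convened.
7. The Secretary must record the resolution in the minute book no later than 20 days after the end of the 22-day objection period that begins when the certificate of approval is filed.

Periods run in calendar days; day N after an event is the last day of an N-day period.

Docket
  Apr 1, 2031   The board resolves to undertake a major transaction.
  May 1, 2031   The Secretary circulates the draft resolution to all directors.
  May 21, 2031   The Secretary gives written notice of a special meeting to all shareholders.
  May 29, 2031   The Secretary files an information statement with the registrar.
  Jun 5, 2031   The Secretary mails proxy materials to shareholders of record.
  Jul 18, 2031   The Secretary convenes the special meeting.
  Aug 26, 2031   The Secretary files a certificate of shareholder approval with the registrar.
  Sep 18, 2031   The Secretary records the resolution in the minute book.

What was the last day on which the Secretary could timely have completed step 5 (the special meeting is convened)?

The proxy materials are mailed on Jun 5, 2031; the 18-day objection period therefore ends Jun 23, 2031, and step 5 runs from that date. The window is 21–31 days after Jun 23, 2031; it closes on Jul 24, 2031.

Jul 24, 2031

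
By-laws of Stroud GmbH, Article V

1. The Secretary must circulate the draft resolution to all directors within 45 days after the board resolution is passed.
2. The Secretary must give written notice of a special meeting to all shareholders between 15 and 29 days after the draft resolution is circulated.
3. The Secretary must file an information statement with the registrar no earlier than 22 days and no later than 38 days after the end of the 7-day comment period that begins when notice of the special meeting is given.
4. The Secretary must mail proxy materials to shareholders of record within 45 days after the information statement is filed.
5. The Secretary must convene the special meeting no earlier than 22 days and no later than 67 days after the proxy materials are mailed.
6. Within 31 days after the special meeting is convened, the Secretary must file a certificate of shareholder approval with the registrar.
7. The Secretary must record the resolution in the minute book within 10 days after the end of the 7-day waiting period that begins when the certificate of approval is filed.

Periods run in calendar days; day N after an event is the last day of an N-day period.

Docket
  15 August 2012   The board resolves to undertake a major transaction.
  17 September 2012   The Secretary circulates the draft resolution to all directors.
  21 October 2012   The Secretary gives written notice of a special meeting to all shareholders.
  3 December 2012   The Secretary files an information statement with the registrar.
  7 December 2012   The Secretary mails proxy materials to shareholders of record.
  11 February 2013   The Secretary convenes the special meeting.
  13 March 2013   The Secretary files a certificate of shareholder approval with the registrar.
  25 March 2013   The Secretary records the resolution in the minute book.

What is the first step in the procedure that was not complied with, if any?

(1) due by 15 August 2012 + 45 days = 29 September 2012; completed 17 September 2012, before the deadline.
(2) the permitted window runs from 17 September 2012 + 15 = 2 October 2012 to 17 September 2012 + 29 = 16 October 2012; done 21 October 2012 — 5 days after the window closed.
No need to go further; step 2 was not satisfied.

Step 2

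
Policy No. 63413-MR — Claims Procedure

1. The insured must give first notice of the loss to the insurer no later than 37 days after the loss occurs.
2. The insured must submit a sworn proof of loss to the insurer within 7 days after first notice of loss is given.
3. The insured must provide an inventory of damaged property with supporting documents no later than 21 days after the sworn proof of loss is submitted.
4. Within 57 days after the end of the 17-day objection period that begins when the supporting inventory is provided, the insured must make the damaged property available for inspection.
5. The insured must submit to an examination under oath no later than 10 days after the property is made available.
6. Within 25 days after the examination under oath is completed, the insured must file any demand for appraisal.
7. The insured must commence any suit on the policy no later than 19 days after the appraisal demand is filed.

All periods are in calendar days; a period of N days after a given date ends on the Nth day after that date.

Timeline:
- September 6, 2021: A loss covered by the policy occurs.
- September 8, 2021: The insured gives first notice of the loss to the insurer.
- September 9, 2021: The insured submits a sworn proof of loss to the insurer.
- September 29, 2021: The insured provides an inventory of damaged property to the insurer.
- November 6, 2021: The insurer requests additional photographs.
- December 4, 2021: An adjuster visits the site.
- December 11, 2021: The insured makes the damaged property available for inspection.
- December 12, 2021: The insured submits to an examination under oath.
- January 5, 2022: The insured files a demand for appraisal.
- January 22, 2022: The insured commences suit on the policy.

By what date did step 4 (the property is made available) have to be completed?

The supporting inventory is provided on September 29, 2021; the 17-day objection period therefore ends October 16, 2021, and step 4 runs from that date. 57 days after October 16, 2021 is December 12, 2021.

December 12, 2021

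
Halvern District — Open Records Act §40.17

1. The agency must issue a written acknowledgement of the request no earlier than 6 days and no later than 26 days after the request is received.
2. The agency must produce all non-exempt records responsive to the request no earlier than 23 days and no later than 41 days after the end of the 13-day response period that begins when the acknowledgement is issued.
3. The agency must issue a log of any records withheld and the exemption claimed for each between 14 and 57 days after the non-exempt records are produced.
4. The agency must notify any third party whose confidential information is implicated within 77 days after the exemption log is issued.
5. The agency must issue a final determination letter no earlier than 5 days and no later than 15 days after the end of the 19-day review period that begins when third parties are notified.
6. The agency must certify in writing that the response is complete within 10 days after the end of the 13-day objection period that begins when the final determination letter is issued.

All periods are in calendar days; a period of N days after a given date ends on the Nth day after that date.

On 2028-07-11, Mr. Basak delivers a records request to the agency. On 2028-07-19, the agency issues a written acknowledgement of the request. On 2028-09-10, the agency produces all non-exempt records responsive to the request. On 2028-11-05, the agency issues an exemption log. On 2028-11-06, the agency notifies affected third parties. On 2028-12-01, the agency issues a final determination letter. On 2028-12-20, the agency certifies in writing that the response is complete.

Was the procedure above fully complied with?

Yes

Step 1: the window is 6–26 days after 2028-07-11 (when the request is received), so 2028-07-17 through 2028-08-06; done 2028-07-19 — within the window.
Step 2: the window is 23–41 days after 2028-08-01 (end of the 13-day response period, which began when the acknowledgement is issued on 2028-07-19), so 2028-08-24 through 2028-09-11; done 2028-09-10 — within the window.
Step 3: the window is 14–57 days after 2028-09-10 (when the non-exempt records are produced), so 2028-09-24 through 2028-11-06; 2028-11-05 falls inside that range.
Step 4: 77 days after 2028-11-05 (when the exemption log is issued) is 2029-01-21; completed 2028-11-06, before the deadline.
Step 5: the window is 5–15 days after 2028-11-25 (end of the 19-day review period, which began when third parties are notified on 2028-11-06), so 2028-11-30 through 2028-12-10; done 2028-12-01 — within the window.
Step 6: 10 days after 2028-12-14 (end of the 13-day objection period, which began when the final determination letter is issued on 2028-12-01) is 2028-12-24; done 2028-12-20 — timely.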